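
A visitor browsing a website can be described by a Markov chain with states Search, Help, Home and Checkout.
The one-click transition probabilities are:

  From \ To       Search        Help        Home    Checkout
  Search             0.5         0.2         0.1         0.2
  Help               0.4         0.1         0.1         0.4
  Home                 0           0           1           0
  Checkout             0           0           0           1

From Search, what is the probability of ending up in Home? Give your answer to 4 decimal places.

0.2973

Let h(s) be the probability of absorption at Home starting from transient state s. Then h(Home) = 1 and h(Checkout) = 0. By first-step analysis:
h(Search) = 0.5·h(Search) + 0.2·h(Help) + 0.1·1 + 0.2·0
h(Help) = 0.4·h(Search) + 0.1·h(Help) + 0.1·1 + 0.4·0
Solving: h(Search) = 0.2973, h(Help) = 0.2432.
Starting from Search, the probability is 0.2973.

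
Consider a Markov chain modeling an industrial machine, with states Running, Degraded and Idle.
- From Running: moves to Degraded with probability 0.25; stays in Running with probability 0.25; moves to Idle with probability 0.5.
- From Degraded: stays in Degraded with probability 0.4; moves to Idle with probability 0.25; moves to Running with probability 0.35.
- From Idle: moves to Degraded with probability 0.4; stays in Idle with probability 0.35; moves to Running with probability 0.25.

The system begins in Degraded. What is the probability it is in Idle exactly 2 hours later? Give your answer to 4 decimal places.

0.3625

Sum over the intermediate state after 1 hour:
P = P(Degraded→Running)·P(Running→Idle) + P(Degraded→Degraded)·P(Degraded→Idle) + P(Degraded→Idle)·P(Idle→Idle)
  = 0.35×0.5 + 0.4×0.25 + 0.25×0.35
  = 0.1750 + 0.1000 + 0.0875 = 0.3625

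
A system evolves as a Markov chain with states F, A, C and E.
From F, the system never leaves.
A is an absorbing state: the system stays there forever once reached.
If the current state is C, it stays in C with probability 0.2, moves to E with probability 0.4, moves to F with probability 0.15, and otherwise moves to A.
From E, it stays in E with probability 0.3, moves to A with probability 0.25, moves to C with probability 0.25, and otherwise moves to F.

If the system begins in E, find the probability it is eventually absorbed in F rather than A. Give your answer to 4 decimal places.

0.4293

Let h(s) be the probability of absorption at F starting from transient state s. Then h(F) = 1 and h(A) = 0. By first-step analysis:
h(C) = 0.15·1 + 0.25·0 + 0.2·h(C) + 0.4·h(E)
h(E) = 0.2·1 + 0.25·0 + 0.25·h(C) + 0.3·h(E)
Solving: h(C) = 0.4022, h(E) = 0.4293.
Starting from E, the probability is 0.4293.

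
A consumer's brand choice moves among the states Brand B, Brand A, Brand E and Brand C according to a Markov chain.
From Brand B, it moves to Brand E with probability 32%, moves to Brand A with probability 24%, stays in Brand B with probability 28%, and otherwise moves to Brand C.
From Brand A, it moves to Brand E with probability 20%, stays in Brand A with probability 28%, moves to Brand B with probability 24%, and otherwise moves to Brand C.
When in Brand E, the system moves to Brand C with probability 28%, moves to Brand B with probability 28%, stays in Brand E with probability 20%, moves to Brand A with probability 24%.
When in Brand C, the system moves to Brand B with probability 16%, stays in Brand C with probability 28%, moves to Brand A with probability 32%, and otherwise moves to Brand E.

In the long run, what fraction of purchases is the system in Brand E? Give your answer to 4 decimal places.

Let the stationary distribution be π with π = πP and π_1 + π_2 + π_3 + π_4 = 1.
π_1 = 0.28·π_1 + 0.24·π_2 + 0.28·π_3 + 0.16·π_4
π_2 = 0.24·π_1 + 0.28·π_2 + 0.24·π_3 + 0.32·π_4
π_3 = 0.32·π_1 + 0.2·π_2 + 0.2·π_3 + 0.24·π_4
Solving with the normalization constraint gives π = (0.2390, 0.2709, 0.2387, 0.2513).
So the stationary probability of Brand E is 0.2387.

0.2387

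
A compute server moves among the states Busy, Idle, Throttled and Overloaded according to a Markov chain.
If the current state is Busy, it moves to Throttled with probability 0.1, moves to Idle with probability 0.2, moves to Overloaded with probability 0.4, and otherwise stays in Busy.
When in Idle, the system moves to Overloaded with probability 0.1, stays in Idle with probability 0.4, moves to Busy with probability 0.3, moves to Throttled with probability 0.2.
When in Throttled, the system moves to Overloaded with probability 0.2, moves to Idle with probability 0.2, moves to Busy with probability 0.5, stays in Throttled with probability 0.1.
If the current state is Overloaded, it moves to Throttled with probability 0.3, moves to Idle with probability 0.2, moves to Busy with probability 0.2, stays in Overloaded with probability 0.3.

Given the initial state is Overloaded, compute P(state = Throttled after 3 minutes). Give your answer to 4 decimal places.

0.1740

Propagate the distribution vector 3 minutes from Overloaded.
After 0 minutes: (0.0000, 0.0000, 0.0000, 1.0000)
After 1 minute: (0.2000, 0.2000, 0.3000, 0.3000)
After 2 minutes: (0.3300, 0.2400, 0.1800, 0.2500)
After 3 minutes: (0.3110, 0.2480, 0.1740, 0.2670)
P(in Throttled after 3 minutes) = 0.1740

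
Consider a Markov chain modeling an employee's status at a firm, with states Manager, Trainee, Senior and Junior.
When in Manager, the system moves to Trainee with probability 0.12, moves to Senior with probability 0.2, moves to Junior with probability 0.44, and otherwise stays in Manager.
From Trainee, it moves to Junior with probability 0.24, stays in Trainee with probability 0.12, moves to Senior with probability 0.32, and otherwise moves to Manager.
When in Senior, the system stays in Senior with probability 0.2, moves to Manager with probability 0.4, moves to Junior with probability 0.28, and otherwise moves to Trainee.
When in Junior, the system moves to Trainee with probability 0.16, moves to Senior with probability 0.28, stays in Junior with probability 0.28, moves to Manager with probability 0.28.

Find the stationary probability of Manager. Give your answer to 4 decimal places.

0.3022

Let the stationary distribution be π with π = πP and π_1 + π_2 + π_3 + π_4 = 1.
π_1 = 0.24·π_1 + 0.32·π_2 + 0.4·π_3 + 0.28·π_4
π_2 = 0.12·π_1 + 0.12·π_2 + 0.12·π_3 + 0.16·π_4
π_3 = 0.2·π_1 + 0.32·π_2 + 0.2·π_3 + 0.28·π_4
Solving with the normalization constraint gives π = (0.3022, 0.1329, 0.2418, 0.3230).
So the stationary probability of Manager is 0.3022.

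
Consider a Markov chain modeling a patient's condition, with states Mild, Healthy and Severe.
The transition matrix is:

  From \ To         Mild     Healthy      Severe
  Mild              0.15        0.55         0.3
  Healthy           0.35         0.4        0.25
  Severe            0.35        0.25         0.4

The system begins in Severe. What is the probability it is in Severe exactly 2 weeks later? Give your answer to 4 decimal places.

0.3275

Sum over the intermediate state after 1 week:
P = P(Severe→Mild)·P(Mild→Severe) + P(Severe→Healthy)·P(Healthy→Severe) + P(Severe→Severe)·P(Severe→Severe)
  = 0.35×0.3 + 0.25×0.25 + 0.4×0.4
  = 0.1050 + 0.0625 + 0.1600 = 0.3275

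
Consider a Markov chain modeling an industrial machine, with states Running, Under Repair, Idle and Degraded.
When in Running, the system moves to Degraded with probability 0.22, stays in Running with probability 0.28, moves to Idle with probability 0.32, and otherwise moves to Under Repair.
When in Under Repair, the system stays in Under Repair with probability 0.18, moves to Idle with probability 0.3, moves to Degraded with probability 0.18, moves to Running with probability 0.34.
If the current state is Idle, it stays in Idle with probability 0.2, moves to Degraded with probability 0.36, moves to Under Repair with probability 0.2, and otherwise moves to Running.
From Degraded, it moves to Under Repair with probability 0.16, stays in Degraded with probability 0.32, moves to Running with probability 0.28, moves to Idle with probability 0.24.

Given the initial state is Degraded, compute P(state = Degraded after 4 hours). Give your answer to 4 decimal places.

Propagate the distribution vector 4 hours from Degraded.
After 0 hours: (0.0000, 0.0000, 0.0000, 1.0000)
After 1 hour: (0.2800, 0.1600, 0.2400, 0.3200)
After 2 hours: (0.2800, 0.1784, 0.2624, 0.2792)
After 3 hours: (0.2802, 0.1797, 0.2626, 0.2775)
After 4 hours: (0.2803, 0.1797, 0.2627, 0.2773)
P(in Degraded after 4 hours) = 0.2773

0.2773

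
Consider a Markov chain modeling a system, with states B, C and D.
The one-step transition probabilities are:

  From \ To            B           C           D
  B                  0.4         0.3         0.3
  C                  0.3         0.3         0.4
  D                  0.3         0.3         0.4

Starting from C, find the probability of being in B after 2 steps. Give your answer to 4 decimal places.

0.3300

Sum over the intermediate state after 1 step:
P = P(C→B)·P(B→B) + P(C→C)·P(C→B) + P(C→D)·P(D→B)
  = 0.3×0.4 + 0.3×0.3 + 0.4×0.3
  = 0.1200 + 0.0900 + 0.1200 = 0.3300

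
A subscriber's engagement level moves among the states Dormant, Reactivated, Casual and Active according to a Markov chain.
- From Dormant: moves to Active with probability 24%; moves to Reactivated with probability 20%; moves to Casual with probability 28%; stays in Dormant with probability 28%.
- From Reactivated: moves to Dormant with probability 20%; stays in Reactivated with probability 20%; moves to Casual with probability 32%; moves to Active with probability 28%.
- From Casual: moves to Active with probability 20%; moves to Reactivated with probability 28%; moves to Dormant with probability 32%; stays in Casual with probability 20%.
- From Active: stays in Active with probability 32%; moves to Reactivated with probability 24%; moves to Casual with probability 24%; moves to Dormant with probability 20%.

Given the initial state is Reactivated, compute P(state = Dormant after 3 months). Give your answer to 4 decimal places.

Propagate the distribution vector 3 months from Reactivated.
After 0 months: (0.0000, 1.0000, 0.0000, 0.0000)
After 1 month: (0.2000, 0.2000, 0.3200, 0.2800)
After 2 months: (0.2544, 0.2368, 0.2512, 0.2576)
After 3 months: (0.2505, 0.2304, 0.2591, 0.2600)
P(in Dormant after 3 months) = 0.2505

0.2505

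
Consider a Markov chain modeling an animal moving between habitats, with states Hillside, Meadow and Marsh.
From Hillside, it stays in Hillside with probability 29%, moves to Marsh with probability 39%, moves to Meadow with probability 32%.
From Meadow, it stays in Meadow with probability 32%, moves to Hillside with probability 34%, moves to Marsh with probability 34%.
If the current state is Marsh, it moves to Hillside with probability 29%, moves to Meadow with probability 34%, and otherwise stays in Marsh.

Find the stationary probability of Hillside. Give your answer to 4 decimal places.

Let the stationary distribution be π with π = πP and π_1 + π_2 + π_3 = 1.
π_1 = 0.29·π_1 + 0.34·π_2 + 0.29·π_3
π_2 = 0.32·π_1 + 0.32·π_2 + 0.34·π_3
Solving with the normalization constraint gives π = (0.3064, 0.3273, 0.3663).
So the stationary probability of Hillside is 0.3064.

0.3064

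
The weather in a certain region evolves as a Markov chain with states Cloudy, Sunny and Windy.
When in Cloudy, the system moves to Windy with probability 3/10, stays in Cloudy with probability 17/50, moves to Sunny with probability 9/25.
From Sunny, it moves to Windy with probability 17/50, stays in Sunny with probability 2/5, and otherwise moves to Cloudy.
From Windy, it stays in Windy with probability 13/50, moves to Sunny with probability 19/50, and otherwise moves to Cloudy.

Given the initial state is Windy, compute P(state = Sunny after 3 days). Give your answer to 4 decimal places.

0.3813

Propagate the distribution vector 3 days from Windy.
After 0 days: (0.0000, 0.0000, 1.0000)
After 1 day: (0.3600, 0.3800, 0.2600)
After 2 days: (0.3148, 0.3804, 0.3048)
After 3 days: (0.3157, 0.3813, 0.3030)
P(in Sunny after 3 days) = 0.3813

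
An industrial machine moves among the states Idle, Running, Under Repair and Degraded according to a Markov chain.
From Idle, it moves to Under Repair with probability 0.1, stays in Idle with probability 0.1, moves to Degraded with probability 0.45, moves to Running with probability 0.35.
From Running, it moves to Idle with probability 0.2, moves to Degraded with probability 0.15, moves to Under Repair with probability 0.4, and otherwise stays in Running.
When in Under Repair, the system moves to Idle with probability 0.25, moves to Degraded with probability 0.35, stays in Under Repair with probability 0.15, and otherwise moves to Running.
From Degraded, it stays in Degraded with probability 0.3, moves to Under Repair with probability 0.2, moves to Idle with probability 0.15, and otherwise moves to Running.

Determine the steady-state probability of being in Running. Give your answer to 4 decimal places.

Let the stationary distribution be π with π = πP and π_1 + π_2 + π_3 + π_4 = 1.
π_1 = 0.1·π_1 + 0.2·π_2 + 0.25·π_3 + 0.15·π_4
π_2 = 0.35·π_1 + 0.25·π_2 + 0.25·π_3 + 0.35·π_4
π_3 = 0.1·π_1 + 0.4·π_2 + 0.15·π_3 + 0.2·π_4
Solving with the normalization constraint gives π = (0.1789, 0.2973, 0.2301, 0.2938).
So the stationary probability of Running is 0.2973.

0.2973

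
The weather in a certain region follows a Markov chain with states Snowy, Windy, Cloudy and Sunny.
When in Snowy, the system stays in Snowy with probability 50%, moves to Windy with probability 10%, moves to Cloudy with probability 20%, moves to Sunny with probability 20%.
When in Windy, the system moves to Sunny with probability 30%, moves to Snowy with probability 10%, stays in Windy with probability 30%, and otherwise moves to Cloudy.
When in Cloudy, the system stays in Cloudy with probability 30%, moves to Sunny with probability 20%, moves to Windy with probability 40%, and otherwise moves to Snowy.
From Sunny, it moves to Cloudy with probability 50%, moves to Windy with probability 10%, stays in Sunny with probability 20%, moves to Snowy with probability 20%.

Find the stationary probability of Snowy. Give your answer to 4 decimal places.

0.2041

Let the stationary distribution be π with π = πP and π_1 + π_2 + π_3 + π_4 = 1.
π_1 = 0.5·π_1 + 0.1·π_2 + 0.1·π_3 + 0.2·π_4
π_2 = 0.1·π_1 + 0.3·π_2 + 0.4·π_3 + 0.1·π_4
π_3 = 0.2·π_1 + 0.3·π_2 + 0.3·π_3 + 0.5·π_4
Solving with the normalization constraint gives π = (0.2041, 0.2467, 0.3245, 0.2247).
So the stationary probability of Snowy is 0.2041.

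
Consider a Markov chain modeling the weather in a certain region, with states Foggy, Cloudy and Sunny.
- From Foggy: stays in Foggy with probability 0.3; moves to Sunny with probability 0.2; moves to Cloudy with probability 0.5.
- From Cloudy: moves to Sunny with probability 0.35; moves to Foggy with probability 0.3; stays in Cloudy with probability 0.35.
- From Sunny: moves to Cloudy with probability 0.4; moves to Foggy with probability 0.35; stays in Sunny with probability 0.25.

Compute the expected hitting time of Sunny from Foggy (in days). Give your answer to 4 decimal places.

3.7705

Let t(s) be the expected number of days to first reach Sunny from state s, with t(Sunny) = 0. Conditioning on the first day:
t(Foggy) = 1 + 0.3·t(Foggy) + 0.5·t(Cloudy)
t(Cloudy) = 1 + 0.3·t(Foggy) + 0.35·t(Cloudy)
Solving: t(Foggy) = 3.7705, t(Cloudy) = 3.2787.
Expected days from Foggy to Sunny: 3.7705.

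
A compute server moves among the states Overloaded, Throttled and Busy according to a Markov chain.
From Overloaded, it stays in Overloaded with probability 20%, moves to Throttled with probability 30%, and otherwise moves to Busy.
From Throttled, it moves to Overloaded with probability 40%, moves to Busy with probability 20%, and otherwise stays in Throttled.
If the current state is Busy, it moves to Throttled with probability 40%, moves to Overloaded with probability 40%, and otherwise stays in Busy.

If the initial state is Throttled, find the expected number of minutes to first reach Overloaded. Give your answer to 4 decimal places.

2.5000

Let t(s) be the expected number of minutes to first reach Overloaded from state s, with t(Overloaded) = 0. Conditioning on the first minute:
t(Throttled) = 1 + 0.4·t(Throttled) + 0.2·t(Busy)
t(Busy) = 1 + 0.4·t(Throttled) + 0.2·t(Busy)
Solving: t(Throttled) = 2.5000, t(Busy) = 2.5000.
Expected minutes from Throttled to Overloaded: 2.5000.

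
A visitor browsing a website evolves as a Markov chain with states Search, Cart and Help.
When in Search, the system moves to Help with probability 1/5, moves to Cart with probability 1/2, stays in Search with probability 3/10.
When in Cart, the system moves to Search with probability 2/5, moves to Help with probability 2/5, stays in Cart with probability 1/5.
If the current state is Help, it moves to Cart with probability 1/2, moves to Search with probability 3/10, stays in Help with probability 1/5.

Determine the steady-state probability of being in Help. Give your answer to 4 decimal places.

0.2769

Let the stationary distribution be π with π = πP and π_1 + π_2 + π_3 = 1.
π_1 = 0.3·π_1 + 0.4·π_2 + 0.3·π_3
π_2 = 0.5·π_1 + 0.2·π_2 + 0.5·π_3
Solving with the normalization constraint gives π = (0.3385, 0.3846, 0.2769).
So the stationary probability of Help is 0.2769.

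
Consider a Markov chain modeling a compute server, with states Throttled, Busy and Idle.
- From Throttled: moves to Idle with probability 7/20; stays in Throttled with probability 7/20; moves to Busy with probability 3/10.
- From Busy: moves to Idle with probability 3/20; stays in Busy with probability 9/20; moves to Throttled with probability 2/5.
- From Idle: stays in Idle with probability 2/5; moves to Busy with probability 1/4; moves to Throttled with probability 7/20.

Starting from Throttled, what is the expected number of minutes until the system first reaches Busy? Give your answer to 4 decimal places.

Let t(s) be the expected number of minutes to first reach Busy from state s, with t(Busy) = 0. Conditioning on the first minute:
t(Throttled) = 1 + 0.35·t(Throttled) + 0.35·t(Idle)
t(Idle) = 1 + 0.35·t(Throttled) + 0.4·t(Idle)
Solving: t(Throttled) = 3.5514, t(Idle) = 3.7383.
Expected minutes from Throttled to Busy: 3.5514.

3.5514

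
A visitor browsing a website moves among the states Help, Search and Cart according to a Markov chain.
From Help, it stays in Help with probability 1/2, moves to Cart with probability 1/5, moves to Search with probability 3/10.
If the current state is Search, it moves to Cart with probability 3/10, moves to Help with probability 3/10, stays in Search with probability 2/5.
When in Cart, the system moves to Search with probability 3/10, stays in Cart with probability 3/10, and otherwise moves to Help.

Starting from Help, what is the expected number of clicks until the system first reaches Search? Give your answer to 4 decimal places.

Let t(s) be the expected number of clicks to first reach Search from state s, with t(Search) = 0. Conditioning on the first click:
t(Help) = 1 + 0.5·t(Help) + 0.2·t(Cart)
t(Cart) = 1 + 0.4·t(Help) + 0.3·t(Cart)
Solving: t(Help) = 3.3333, t(Cart) = 3.3333.
Expected clicks from Help to Search: 3.3333.

3.3333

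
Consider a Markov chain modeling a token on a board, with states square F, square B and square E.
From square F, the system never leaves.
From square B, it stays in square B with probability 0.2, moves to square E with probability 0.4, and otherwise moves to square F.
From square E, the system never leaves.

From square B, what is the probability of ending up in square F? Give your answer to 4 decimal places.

Let h(s) be the probability of absorption at square F starting from transient state s. Then h(square F) = 1 and h(square E) = 0. By first-step analysis:
h(square B) = 0.4·1 + 0.2·h(square B) + 0.4·0
Solving: h(square B) = 0.5000.
Starting from square B, the probability is 0.5000.

0.5000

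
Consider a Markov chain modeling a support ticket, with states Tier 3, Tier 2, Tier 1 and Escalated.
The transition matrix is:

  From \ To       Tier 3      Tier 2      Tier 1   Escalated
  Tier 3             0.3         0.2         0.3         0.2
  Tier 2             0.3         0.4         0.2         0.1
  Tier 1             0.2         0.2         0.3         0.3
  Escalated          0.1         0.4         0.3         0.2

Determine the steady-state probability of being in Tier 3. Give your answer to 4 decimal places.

0.2336

Let the stationary distribution be π with π = πP and π_1 + π_2 + π_3 + π_4 = 1.
π_1 = 0.3·π_1 + 0.3·π_2 + 0.2·π_3 + 0.1·π_4
π_2 = 0.2·π_1 + 0.4·π_2 + 0.2·π_3 + 0.4·π_4
π_3 = 0.3·π_1 + 0.2·π_2 + 0.3·π_3 + 0.3·π_4
Solving with the normalization constraint gives π = (0.2336, 0.2993, 0.2701, 0.1971).
So the stationary probability of Tier 3 is 0.2336.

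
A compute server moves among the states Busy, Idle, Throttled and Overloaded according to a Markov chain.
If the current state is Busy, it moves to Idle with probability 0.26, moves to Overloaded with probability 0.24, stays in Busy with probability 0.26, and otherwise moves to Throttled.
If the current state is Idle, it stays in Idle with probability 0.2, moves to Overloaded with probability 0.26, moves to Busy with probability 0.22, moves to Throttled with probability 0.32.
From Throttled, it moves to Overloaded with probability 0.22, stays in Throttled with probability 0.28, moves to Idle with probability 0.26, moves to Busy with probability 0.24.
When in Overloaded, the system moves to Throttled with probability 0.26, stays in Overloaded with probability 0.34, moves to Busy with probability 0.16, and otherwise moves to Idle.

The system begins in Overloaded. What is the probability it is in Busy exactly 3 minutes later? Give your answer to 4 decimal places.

Propagate the distribution vector 3 minutes from Overloaded.
After 0 minutes: (0.0000, 0.0000, 0.0000, 1.0000)
After 1 minute: (0.1600, 0.2400, 0.2600, 0.3400)
After 2 minutes: (0.2112, 0.2388, 0.2764, 0.2736)
After 3 minutes: (0.2176, 0.2402, 0.2756, 0.2666)
P(in Busy after 3 minutes) = 0.2176

0.2176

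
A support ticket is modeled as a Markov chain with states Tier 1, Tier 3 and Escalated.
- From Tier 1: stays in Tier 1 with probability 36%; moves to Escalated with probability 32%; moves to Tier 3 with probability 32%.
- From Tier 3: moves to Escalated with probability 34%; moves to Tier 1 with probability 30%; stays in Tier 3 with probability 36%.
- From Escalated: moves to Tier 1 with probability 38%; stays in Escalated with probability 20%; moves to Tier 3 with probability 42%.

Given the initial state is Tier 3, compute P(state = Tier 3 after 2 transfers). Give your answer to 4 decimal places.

0.3684

Sum over the intermediate state after 1 transfer:
P = P(Tier 3→Tier 1)·P(Tier 1→Tier 3) + P(Tier 3→Tier 3)·P(Tier 3→Tier 3) + P(Tier 3→Escalated)·P(Escalated→Tier 3)
  = 0.3×0.32 + 0.36×0.36 + 0.34×0.42
  = 0.0960 + 0.1296 + 0.1428 = 0.3684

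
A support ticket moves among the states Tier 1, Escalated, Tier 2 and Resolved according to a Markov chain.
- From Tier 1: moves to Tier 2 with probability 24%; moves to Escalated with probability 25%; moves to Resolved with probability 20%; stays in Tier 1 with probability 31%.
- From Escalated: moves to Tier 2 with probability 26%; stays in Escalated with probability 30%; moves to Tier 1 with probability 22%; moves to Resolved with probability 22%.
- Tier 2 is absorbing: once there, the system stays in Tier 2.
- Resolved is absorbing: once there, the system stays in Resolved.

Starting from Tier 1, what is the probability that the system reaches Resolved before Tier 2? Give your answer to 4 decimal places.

Let h(s) be the probability of absorption at Resolved starting from transient state s. Then h(Resolved) = 1 and h(Tier 2) = 0. By first-step analysis:
h(Tier 1) = 0.31·h(Tier 1) + 0.25·h(Escalated) + 0.24·0 + 0.2·1
h(Escalated) = 0.22·h(Tier 1) + 0.3·h(Escalated) + 0.26·0 + 0.22·1
Solving: h(Tier 1) = 0.4556, h(Escalated) = 0.4575.
Starting from Tier 1, the probability is 0.4556.

0.4556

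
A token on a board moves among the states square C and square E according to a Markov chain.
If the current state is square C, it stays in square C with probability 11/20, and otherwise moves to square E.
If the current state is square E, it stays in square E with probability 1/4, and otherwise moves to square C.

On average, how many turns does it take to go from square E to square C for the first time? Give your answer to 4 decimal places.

1.3333

Let t(s) be the expected number of turns to first reach square C from state s, with t(square C) = 0. Conditioning on the first turn:
t(square E) = 1 + 0.25·t(square E)
Solving: t(square E) = 1.3333.
Expected turns from square E to square C: 1.3333.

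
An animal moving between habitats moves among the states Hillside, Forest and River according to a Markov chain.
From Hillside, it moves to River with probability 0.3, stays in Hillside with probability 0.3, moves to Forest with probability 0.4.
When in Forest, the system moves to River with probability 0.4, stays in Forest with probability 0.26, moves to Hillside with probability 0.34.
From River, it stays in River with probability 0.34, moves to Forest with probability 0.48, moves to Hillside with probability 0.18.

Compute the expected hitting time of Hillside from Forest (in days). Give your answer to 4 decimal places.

Let t(s) be the expected number of days to first reach Hillside from state s, with t(Hillside) = 0. Conditioning on the first day:
t(Forest) = 1 + 0.26·t(Forest) + 0.4·t(River)
t(River) = 1 + 0.48·t(Forest) + 0.34·t(River)
Solving: t(Forest) = 3.5762, t(River) = 4.1161.
Expected days from Forest to Hillside: 3.5762.

3.5762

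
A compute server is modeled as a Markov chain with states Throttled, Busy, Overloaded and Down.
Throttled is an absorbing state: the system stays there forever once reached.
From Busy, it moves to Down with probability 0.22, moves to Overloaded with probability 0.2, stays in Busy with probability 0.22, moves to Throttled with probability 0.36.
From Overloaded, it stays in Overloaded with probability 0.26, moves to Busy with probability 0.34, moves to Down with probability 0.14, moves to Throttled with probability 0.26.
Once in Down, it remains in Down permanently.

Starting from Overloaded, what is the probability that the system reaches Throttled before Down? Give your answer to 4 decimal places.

0.6386

Let h(s) be the probability of absorption at Throttled starting from transient state s. Then h(Throttled) = 1 and h(Down) = 0. By first-step analysis:
h(Busy) = 0.36·1 + 0.22·h(Busy) + 0.2·h(Overloaded) + 0.22·0
h(Overloaded) = 0.26·1 + 0.34·h(Busy) + 0.26·h(Overloaded) + 0.14·0
Solving: h(Busy) = 0.6253, h(Overloaded) = 0.6386.
Starting from Overloaded, the probability is 0.6386.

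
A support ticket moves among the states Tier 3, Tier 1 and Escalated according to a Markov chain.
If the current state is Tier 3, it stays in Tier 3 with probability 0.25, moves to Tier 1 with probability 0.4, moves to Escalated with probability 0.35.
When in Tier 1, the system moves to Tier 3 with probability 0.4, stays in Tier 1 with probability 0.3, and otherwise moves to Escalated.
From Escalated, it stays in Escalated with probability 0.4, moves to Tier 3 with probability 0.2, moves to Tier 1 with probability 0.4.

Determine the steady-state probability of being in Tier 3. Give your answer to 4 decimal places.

Let the stationary distribution be π with π = πP and π_1 + π_2 + π_3 = 1.
π_1 = 0.25·π_1 + 0.4·π_2 + 0.2·π_3
π_2 = 0.4·π_1 + 0.3·π_2 + 0.4·π_3
Solving with the normalization constraint gives π = (0.2871, 0.3636, 0.3493).
So the stationary probability of Tier 3 is 0.2871.

0.2871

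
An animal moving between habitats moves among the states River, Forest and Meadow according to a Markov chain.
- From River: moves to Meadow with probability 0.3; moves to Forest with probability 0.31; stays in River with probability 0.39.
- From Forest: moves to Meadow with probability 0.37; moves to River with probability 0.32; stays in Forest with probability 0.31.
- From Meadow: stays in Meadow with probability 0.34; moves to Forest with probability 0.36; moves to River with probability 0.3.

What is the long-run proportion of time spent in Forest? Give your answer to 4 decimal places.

0.3268

Let the stationary distribution be π with π = πP and π_1 + π_2 + π_3 = 1.
π_1 = 0.39·π_1 + 0.32·π_2 + 0.3·π_3
π_2 = 0.31·π_1 + 0.31·π_2 + 0.36·π_3
Solving with the normalization constraint gives π = (0.3369, 0.3268, 0.3363).
So the stationary probability of Forest is 0.3268.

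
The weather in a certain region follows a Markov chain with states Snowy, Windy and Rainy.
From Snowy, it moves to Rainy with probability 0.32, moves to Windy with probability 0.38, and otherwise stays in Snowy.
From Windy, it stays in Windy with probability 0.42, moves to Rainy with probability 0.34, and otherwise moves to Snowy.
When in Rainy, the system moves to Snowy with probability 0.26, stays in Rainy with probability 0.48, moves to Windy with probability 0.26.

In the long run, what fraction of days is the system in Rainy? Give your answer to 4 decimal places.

0.3892

Let the stationary distribution be π with π = πP and π_1 + π_2 + π_3 = 1.
π_1 = 0.3·π_1 + 0.24·π_2 + 0.26·π_3
π_2 = 0.38·π_1 + 0.42·π_2 + 0.26·π_3
Solving with the normalization constraint gives π = (0.2636, 0.3472, 0.3892).
So the stationary probability of Rainy is 0.3892.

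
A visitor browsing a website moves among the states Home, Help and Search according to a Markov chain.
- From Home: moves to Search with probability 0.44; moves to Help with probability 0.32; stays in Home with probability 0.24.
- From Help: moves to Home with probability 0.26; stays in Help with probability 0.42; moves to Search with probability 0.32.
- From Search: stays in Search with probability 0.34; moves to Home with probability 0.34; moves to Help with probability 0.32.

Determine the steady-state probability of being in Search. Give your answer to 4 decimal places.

Let the stationary distribution be π with π = πP and π_1 + π_2 + π_3 = 1.
π_1 = 0.24·π_1 + 0.26·π_2 + 0.34·π_3
π_2 = 0.32·π_1 + 0.42·π_2 + 0.32·π_3
Solving with the normalization constraint gives π = (0.2832, 0.3556, 0.3612).
So the stationary probability of Search is 0.3612.

0.3612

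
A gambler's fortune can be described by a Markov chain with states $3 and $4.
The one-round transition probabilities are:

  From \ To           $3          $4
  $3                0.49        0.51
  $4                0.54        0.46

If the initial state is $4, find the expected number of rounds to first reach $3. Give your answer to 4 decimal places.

Let t(s) be the expected number of rounds to first reach $3 from state s, with t($3) = 0. Conditioning on the first round:
t($4) = 1 + 0.46·t($4)
Solving: t($4) = 1.8519.
Expected rounds from $4 to $3: 1.8519.

1.8519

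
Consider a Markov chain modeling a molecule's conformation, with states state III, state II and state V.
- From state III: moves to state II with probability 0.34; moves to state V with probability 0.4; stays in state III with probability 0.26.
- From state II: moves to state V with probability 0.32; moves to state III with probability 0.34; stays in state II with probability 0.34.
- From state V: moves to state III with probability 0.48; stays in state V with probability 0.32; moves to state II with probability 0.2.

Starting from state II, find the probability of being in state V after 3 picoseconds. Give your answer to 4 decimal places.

Propagate the distribution vector 3 picoseconds from state II.
After 0 picoseconds: (0.0000, 1.0000, 0.0000)
After 1 picosecond: (0.3400, 0.3400, 0.3200)
After 2 picoseconds: (0.3576, 0.2952, 0.3472)
After 3 picoseconds: (0.3600, 0.2914, 0.3486)
P(in state V after 3 picoseconds) = 0.3486

0.3486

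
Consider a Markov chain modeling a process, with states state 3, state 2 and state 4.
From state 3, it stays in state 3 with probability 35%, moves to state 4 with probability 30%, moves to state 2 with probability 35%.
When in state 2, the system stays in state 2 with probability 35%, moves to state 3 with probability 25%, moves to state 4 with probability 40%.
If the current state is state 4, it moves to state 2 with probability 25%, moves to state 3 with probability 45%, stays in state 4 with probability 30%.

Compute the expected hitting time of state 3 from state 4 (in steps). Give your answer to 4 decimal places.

2.5352

Let t(s) be the expected number of steps to first reach state 3 from state s, with t(state 3) = 0. Conditioning on the first step:
t(state 2) = 1 + 0.35·t(state 2) + 0.4·t(state 4)
t(state 4) = 1 + 0.25·t(state 2) + 0.3·t(state 4)
Solving: t(state 2) = 3.0986, t(state 4) = 2.5352.
Expected steps from state 4 to state 3: 2.5352.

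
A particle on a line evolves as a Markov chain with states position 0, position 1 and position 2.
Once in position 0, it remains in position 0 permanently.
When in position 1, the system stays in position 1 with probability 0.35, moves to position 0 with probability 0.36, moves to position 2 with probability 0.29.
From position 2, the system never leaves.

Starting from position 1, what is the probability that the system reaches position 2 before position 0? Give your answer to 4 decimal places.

0.4462

Let h(s) be the probability of absorption at position 2 starting from transient state s. Then h(position 2) = 1 and h(position 0) = 0. By first-step analysis:
h(position 1) = 0.36·0 + 0.35·h(position 1) + 0.29·1
Solving: h(position 1) = 0.4462.
Starting from position 1, the probability is 0.4462.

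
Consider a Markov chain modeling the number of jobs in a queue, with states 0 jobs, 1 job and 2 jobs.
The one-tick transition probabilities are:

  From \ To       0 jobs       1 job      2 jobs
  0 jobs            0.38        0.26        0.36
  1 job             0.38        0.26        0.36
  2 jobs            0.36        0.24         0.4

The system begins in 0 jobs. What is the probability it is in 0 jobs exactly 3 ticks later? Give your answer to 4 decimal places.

Propagate the distribution vector 3 ticks from 0 jobs.
After 0 ticks: (1.0000, 0.0000, 0.0000)
After 1 tick: (0.3800, 0.2600, 0.3600)
After 2 ticks: (0.3728, 0.2528, 0.3744)
After 3 ticks: (0.3725, 0.2525, 0.3750)
P(in 0 jobs after 3 ticks) = 0.3725

0.3725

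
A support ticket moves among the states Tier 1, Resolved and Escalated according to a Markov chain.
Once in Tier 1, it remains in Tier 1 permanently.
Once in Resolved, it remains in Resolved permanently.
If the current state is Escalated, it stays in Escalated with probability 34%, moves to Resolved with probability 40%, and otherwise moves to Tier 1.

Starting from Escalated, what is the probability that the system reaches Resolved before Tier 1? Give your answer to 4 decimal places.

Let h(s) be the probability of absorption at Resolved starting from transient state s. Then h(Resolved) = 1 and h(Tier 1) = 0. By first-step analysis:
h(Escalated) = 0.26·0 + 0.4·1 + 0.34·h(Escalated)
Solving: h(Escalated) = 0.6061.
Starting from Escalated, the probability is 0.6061.

0.6061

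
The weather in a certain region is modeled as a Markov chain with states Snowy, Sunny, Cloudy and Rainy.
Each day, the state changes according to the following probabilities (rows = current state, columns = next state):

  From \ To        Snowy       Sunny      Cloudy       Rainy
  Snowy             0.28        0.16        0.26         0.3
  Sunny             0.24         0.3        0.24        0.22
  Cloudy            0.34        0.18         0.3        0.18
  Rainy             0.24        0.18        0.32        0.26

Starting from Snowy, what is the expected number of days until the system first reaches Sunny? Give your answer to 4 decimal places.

Let t(s) be the expected number of days to first reach Sunny from state s, with t(Sunny) = 0. Conditioning on the first day:
t(Snowy) = 1 + 0.28·t(Snowy) + 0.26·t(Cloudy) + 0.3·t(Rainy)
t(Cloudy) = 1 + 0.34·t(Snowy) + 0.3·t(Cloudy) + 0.18·t(Rainy)
t(Rainy) = 1 + 0.24·t(Snowy) + 0.32·t(Cloudy) + 0.26·t(Rainy)
Solving: t(Snowy) = 5.8533, t(Cloudy) = 5.7462, t(Rainy) = 5.7346.
Expected days from Snowy to Sunny: 5.8533.

5.8533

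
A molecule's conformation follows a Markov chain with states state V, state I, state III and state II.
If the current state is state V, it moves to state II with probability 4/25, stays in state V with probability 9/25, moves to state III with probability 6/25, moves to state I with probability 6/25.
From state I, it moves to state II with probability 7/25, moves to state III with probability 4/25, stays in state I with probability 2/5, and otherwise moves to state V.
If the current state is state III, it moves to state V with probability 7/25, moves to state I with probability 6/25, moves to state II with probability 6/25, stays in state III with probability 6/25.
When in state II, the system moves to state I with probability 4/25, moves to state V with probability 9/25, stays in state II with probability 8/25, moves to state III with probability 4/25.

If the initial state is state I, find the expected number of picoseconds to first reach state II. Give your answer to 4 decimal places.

4.0857

Let t(s) be the expected number of picoseconds to first reach state II from state s, with t(state II) = 0. Conditioning on the first picosecond:
t(state V) = 1 + 0.36·t(state V) + 0.24·t(state I) + 0.24·t(state III)
t(state I) = 1 + 0.16·t(state V) + 0.4·t(state I) + 0.16·t(state III)
t(state III) = 1 + 0.28·t(state V) + 0.24·t(state I) + 0.24·t(state III)
Solving: t(state V) = 4.7246, t(state I) = 4.0857, t(state III) = 4.3467.
Expected picoseconds from state I to state II: 4.0857.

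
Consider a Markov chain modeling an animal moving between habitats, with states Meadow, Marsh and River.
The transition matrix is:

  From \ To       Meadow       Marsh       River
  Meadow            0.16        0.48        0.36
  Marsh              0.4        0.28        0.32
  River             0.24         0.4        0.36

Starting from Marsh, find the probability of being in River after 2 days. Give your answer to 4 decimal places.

0.3488

Sum over the intermediate state after 1 day:
P = P(Marsh→Meadow)·P(Meadow→River) + P(Marsh→Marsh)·P(Marsh→River) + P(Marsh→River)·P(River→River)
  = 0.4×0.36 + 0.28×0.32 + 0.32×0.36
  = 0.1440 + 0.0896 + 0.1152 = 0.3488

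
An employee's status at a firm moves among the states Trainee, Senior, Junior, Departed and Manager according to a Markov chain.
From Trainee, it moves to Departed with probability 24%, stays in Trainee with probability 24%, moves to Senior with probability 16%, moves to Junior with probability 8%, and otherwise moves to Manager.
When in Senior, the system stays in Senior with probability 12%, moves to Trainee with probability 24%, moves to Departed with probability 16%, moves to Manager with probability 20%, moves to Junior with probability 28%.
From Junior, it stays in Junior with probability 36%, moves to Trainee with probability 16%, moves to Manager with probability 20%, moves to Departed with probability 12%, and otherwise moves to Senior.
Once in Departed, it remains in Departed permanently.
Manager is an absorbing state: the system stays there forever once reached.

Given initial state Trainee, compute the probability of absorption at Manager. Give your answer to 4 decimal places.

Let h(s) be the probability of absorption at Manager starting from transient state s. Then h(Manager) = 1 and h(Departed) = 0. By first-step analysis:
h(Trainee) = 0.24·h(Trainee) + 0.16·h(Senior) + 0.08·h(Junior) + 0.24·0 + 0.28·1
h(Senior) = 0.24·h(Trainee) + 0.12·h(Senior) + 0.28·h(Junior) + 0.16·0 + 0.2·1
h(Junior) = 0.16·h(Trainee) + 0.16·h(Senior) + 0.36·h(Junior) + 0.12·0 + 0.2·1
Solving: h(Trainee) = 0.5497, h(Senior) = 0.5653, h(Junior) = 0.5912.
Starting from Trainee, the probability is 0.5497.

0.5497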